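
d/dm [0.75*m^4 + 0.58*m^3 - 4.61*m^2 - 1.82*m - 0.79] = 3.0*m^3 + 1.74*m^2 - 9.22*m - 1.82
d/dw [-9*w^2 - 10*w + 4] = -18*w - 10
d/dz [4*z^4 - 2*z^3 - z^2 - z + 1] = 16*z^3 - 6*z^2 - 2*z - 1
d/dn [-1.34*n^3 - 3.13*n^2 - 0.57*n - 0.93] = -4.02*n^2 - 6.26*n - 0.57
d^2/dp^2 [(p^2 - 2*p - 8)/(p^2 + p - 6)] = 2*(-3*p^3 - 6*p^2 - 60*p - 32)/(p^6 + 3*p^5 - 15*p^4 - 35*p^3 + 90*p^2 + 108*p - 216)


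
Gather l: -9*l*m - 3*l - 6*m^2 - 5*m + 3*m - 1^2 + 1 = l*(-9*m - 3) - 6*m^2 - 2*m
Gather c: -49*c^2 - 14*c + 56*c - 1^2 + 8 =-49*c^2 + 42*c + 7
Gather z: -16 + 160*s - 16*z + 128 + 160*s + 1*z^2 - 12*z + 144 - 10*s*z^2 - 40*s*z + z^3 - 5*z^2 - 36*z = 320*s + z^3 + z^2*(-10*s - 4) + z*(-40*s - 64) + 256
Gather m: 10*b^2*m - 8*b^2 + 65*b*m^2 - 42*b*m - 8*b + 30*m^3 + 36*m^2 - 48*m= -8*b^2 - 8*b + 30*m^3 + m^2*(65*b + 36) + m*(10*b^2 - 42*b - 48)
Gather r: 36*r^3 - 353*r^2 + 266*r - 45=36*r^3 - 353*r^2 + 266*r - 45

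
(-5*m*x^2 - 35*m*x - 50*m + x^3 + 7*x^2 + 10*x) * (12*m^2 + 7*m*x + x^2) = -60*m^3*x^2 - 420*m^3*x - 600*m^3 - 23*m^2*x^3 - 161*m^2*x^2 - 230*m^2*x + 2*m*x^4 + 14*m*x^3 + 20*m*x^2 + x^5 + 7*x^4 + 10*x^3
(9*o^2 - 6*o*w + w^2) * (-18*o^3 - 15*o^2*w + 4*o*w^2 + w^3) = -162*o^5 - 27*o^4*w + 108*o^3*w^2 - 30*o^2*w^3 - 2*o*w^4 + w^5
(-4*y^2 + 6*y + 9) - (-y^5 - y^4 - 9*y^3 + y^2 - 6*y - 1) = y^5 + y^4 + 9*y^3 - 5*y^2 + 12*y + 10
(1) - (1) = 0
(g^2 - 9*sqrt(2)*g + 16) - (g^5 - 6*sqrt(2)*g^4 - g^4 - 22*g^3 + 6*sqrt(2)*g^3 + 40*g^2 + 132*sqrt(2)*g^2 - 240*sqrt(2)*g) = -g^5 + g^4 + 6*sqrt(2)*g^4 - 6*sqrt(2)*g^3 + 22*g^3 - 132*sqrt(2)*g^2 - 39*g^2 + 231*sqrt(2)*g + 16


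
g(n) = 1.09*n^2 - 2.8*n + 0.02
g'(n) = 2.18*n - 2.8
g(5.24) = 15.28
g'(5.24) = 8.62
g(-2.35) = 12.62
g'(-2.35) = -7.92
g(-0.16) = 0.50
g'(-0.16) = -3.15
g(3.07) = 1.70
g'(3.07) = 3.89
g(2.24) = -0.78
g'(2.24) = 2.08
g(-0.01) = 0.05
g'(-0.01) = -2.82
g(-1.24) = 5.17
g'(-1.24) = -5.50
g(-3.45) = 22.65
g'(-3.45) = -10.32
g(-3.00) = 18.23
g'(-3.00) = -9.34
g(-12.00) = 190.58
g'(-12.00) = -28.96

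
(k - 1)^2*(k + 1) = k^3 - k^2 - k + 1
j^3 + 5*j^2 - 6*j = j*(j - 1)*(j + 6)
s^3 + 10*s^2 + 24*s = s*(s + 4)*(s + 6)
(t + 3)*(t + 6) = t^2 + 9*t + 18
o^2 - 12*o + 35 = (o - 7)*(o - 5)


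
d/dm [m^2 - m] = 2*m - 1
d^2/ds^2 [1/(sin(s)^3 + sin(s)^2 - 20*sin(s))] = (-9*sin(s)^3 - 11*sin(s)^2 + 48*sin(s) + 76 - 514/sin(s) - 120/sin(s)^2 + 800/sin(s)^3)/((sin(s) - 4)^3*(sin(s) + 5)^3)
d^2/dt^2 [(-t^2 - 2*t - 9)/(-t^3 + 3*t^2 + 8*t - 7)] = 2*(t^6 + 6*t^5 + 60*t^4 - 255*t^3 + 6*t^2 + 585*t + 926)/(t^9 - 9*t^8 + 3*t^7 + 138*t^6 - 150*t^5 - 723*t^4 + 643*t^3 + 903*t^2 - 1176*t + 343)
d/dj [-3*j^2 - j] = -6*j - 1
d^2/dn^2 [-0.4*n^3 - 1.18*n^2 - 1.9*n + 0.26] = -2.4*n - 2.36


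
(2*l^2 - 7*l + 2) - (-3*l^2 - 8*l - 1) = 5*l^2 + l + 3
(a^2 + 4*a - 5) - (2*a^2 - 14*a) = -a^2 + 18*a - 5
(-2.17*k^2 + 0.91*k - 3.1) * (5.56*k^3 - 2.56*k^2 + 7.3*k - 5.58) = -12.0652*k^5 + 10.6148*k^4 - 35.4066*k^3 + 26.6876*k^2 - 27.7078*k + 17.298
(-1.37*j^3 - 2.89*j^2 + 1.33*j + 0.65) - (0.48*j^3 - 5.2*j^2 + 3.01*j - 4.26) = -1.85*j^3 + 2.31*j^2 - 1.68*j + 4.91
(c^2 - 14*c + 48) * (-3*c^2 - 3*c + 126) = -3*c^4 + 39*c^3 + 24*c^2 - 1908*c + 6048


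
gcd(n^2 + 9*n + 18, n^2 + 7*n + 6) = n + 6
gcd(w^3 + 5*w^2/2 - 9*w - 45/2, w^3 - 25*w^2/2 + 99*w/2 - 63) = w - 3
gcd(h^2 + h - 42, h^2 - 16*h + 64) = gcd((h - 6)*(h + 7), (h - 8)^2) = 1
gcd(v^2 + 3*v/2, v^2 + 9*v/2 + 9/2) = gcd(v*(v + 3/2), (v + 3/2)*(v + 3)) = v + 3/2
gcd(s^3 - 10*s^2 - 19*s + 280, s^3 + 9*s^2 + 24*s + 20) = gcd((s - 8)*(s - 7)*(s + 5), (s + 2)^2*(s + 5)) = s + 5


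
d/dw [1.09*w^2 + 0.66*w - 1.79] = 2.18*w + 0.66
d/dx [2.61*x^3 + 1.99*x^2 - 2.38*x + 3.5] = 7.83*x^2 + 3.98*x - 2.38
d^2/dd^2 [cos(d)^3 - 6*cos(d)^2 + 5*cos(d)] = -23*cos(d)/4 + 12*cos(2*d) - 9*cos(3*d)/4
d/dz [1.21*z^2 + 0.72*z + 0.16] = 2.42*z + 0.72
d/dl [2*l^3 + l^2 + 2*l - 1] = 6*l^2 + 2*l + 2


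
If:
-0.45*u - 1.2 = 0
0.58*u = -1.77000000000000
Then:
No Solution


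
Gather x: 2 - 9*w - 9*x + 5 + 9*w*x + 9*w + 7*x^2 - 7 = 7*x^2 + x*(9*w - 9)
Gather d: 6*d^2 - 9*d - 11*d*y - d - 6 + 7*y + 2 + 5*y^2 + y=6*d^2 + d*(-11*y - 10) + 5*y^2 + 8*y - 4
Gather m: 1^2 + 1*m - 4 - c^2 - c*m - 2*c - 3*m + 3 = -c^2 - 2*c + m*(-c - 2)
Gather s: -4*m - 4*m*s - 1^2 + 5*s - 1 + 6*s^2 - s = -4*m + 6*s^2 + s*(4 - 4*m) - 2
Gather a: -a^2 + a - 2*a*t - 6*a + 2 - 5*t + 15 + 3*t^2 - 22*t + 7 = -a^2 + a*(-2*t - 5) + 3*t^2 - 27*t + 24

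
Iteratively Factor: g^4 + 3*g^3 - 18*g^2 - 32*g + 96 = (g - 3)*(g^3 + 6*g^2 - 32) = (g - 3)*(g + 4)*(g^2 + 2*g - 8) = (g - 3)*(g - 2)*(g + 4)*(g + 4)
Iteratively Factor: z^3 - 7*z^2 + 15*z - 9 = (z - 3)*(z^2 - 4*z + 3) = (z - 3)*(z - 1)*(z - 3)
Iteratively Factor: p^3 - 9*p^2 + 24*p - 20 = (p - 5)*(p^2 - 4*p + 4) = (p - 5)*(p - 2)*(p - 2)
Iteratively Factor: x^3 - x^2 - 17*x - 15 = (x + 3)*(x^2 - 4*x - 5) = (x - 5)*(x + 3)*(x + 1)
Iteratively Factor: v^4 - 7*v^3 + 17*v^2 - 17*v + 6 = (v - 1)*(v^3 - 6*v^2 + 11*v - 6) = (v - 2)*(v - 1)*(v^2 - 4*v + 3) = (v - 3)*(v - 2)*(v - 1)*(v - 1)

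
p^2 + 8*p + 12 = (p + 2)*(p + 6)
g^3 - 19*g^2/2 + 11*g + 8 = (g - 8)*(g - 2)*(g + 1/2)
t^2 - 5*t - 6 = (t - 6)*(t + 1)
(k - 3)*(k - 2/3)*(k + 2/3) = k^3 - 3*k^2 - 4*k/9 + 4/3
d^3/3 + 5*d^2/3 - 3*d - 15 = (d/3 + 1)*(d - 3)*(d + 5)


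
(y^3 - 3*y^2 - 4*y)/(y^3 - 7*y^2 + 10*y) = (y^2 - 3*y - 4)/(y^2 - 7*y + 10)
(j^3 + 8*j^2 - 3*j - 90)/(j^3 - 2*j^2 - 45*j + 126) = (j^2 + 11*j + 30)/(j^2 + j - 42)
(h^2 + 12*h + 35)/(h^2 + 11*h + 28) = (h + 5)/(h + 4)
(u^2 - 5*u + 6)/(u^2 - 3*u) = (u - 2)/u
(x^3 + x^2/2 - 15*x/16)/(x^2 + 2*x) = (x^2 + x/2 - 15/16)/(x + 2)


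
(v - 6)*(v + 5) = v^2 - v - 30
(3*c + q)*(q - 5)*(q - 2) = 3*c*q^2 - 21*c*q + 30*c + q^3 - 7*q^2 + 10*q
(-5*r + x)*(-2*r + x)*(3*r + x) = 30*r^3 - 11*r^2*x - 4*r*x^2 + x^3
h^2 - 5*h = h*(h - 5)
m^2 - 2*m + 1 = (m - 1)^2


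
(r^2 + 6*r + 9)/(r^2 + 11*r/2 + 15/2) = 2*(r + 3)/(2*r + 5)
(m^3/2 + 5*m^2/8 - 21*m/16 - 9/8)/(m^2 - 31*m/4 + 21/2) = (8*m^3 + 10*m^2 - 21*m - 18)/(4*(4*m^2 - 31*m + 42))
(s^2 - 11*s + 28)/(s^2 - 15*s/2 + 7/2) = 2*(s - 4)/(2*s - 1)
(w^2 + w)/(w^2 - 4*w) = (w + 1)/(w - 4)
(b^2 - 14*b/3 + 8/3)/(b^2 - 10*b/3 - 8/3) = (3*b - 2)/(3*b + 2)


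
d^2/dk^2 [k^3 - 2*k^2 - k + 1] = 6*k - 4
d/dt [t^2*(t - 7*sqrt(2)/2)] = t*(3*t - 7*sqrt(2))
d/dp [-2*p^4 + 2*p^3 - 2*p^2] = 2*p*(-4*p^2 + 3*p - 2)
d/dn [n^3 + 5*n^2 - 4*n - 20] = 3*n^2 + 10*n - 4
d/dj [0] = 0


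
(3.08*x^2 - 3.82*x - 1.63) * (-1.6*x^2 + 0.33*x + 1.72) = -4.928*x^4 + 7.1284*x^3 + 6.645*x^2 - 7.1083*x - 2.8036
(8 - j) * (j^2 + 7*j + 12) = -j^3 + j^2 + 44*j + 96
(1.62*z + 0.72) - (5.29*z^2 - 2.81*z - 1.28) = -5.29*z^2 + 4.43*z + 2.0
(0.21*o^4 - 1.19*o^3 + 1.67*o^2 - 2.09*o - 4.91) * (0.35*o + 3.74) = 0.0735*o^5 + 0.3689*o^4 - 3.8661*o^3 + 5.5143*o^2 - 9.5351*o - 18.3634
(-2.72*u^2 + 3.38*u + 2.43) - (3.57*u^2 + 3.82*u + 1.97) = -6.29*u^2 - 0.44*u + 0.46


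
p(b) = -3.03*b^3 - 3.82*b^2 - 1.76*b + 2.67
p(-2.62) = 35.55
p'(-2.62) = -44.14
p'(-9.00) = -669.29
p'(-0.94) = -2.61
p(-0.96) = 3.52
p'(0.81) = -13.91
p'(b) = -9.09*b^2 - 7.64*b - 1.76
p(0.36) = 1.40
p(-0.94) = 3.47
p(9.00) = -2531.46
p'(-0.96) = -2.80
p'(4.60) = -229.25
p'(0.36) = -5.69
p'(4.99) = -266.23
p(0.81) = -2.87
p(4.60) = -381.19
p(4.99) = -477.71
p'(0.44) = -6.88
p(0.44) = 0.90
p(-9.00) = 1917.96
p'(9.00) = -806.81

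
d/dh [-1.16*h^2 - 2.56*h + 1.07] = -2.32*h - 2.56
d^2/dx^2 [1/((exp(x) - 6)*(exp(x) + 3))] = (4*exp(3*x) - 9*exp(2*x) + 81*exp(x) - 54)*exp(x)/(exp(6*x) - 9*exp(5*x) - 27*exp(4*x) + 297*exp(3*x) + 486*exp(2*x) - 2916*exp(x) - 5832)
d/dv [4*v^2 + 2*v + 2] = 8*v + 2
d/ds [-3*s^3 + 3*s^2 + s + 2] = -9*s^2 + 6*s + 1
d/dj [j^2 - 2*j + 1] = 2*j - 2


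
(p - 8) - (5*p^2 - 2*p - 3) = -5*p^2 + 3*p - 5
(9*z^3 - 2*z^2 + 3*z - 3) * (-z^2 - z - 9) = -9*z^5 - 7*z^4 - 82*z^3 + 18*z^2 - 24*z + 27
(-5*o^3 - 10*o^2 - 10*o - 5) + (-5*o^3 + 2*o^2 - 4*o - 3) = -10*o^3 - 8*o^2 - 14*o - 8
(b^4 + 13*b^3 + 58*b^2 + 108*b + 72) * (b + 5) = b^5 + 18*b^4 + 123*b^3 + 398*b^2 + 612*b + 360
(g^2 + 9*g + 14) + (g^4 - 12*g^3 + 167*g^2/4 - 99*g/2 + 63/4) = g^4 - 12*g^3 + 171*g^2/4 - 81*g/2 + 119/4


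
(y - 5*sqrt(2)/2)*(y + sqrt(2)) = y^2 - 3*sqrt(2)*y/2 - 5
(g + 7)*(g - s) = g^2 - g*s + 7*g - 7*s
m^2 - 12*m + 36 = (m - 6)^2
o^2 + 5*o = o*(o + 5)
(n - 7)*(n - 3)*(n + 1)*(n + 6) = n^4 - 3*n^3 - 43*n^2 + 87*n + 126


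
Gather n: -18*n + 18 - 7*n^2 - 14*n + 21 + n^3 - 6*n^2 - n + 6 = n^3 - 13*n^2 - 33*n + 45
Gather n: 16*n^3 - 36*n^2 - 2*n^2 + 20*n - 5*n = 16*n^3 - 38*n^2 + 15*n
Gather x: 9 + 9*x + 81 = 9*x + 90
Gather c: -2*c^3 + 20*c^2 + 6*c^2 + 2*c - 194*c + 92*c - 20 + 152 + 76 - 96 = -2*c^3 + 26*c^2 - 100*c + 112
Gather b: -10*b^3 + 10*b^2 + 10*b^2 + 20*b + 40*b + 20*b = -10*b^3 + 20*b^2 + 80*b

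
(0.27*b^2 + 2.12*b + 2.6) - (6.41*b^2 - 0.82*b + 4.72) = -6.14*b^2 + 2.94*b - 2.12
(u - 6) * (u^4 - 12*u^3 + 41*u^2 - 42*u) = u^5 - 18*u^4 + 113*u^3 - 288*u^2 + 252*u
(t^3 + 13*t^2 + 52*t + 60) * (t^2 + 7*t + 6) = t^5 + 20*t^4 + 149*t^3 + 502*t^2 + 732*t + 360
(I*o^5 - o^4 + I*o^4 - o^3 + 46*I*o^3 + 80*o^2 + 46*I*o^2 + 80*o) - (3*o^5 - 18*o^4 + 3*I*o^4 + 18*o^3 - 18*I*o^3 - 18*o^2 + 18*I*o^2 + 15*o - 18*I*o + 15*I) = -3*o^5 + I*o^5 + 17*o^4 - 2*I*o^4 - 19*o^3 + 64*I*o^3 + 98*o^2 + 28*I*o^2 + 65*o + 18*I*o - 15*I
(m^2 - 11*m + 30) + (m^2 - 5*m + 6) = 2*m^2 - 16*m + 36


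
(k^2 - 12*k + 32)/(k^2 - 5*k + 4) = (k - 8)/(k - 1)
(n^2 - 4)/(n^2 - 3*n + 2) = (n + 2)/(n - 1)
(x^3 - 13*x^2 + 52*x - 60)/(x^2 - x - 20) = (x^2 - 8*x + 12)/(x + 4)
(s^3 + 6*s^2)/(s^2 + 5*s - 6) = s^2/(s - 1)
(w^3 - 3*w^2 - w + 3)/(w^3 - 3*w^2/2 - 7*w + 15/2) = 2*(w + 1)/(2*w + 5)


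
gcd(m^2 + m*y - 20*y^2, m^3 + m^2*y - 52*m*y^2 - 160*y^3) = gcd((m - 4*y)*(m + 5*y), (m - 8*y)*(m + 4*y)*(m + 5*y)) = m + 5*y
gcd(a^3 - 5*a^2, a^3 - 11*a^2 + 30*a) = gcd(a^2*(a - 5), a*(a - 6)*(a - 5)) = a^2 - 5*a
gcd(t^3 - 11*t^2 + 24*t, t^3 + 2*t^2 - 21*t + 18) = t - 3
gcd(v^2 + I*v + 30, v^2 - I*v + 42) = v + 6*I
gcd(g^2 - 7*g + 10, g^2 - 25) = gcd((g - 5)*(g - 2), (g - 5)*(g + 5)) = g - 5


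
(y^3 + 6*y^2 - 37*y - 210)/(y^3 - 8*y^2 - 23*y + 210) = (y + 7)/(y - 7)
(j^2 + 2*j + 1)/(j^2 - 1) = (j + 1)/(j - 1)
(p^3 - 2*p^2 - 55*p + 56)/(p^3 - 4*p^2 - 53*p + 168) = (p - 1)/(p - 3)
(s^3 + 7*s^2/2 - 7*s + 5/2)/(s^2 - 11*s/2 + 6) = (2*s^3 + 7*s^2 - 14*s + 5)/(2*s^2 - 11*s + 12)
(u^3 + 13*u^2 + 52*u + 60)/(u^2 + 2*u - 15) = (u^2 + 8*u + 12)/(u - 3)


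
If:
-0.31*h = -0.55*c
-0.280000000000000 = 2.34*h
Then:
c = -0.07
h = -0.12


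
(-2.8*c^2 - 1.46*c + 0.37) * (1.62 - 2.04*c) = 5.712*c^3 - 1.5576*c^2 - 3.12*c + 0.5994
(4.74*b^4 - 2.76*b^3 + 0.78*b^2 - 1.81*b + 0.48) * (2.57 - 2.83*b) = -13.4142*b^5 + 19.9926*b^4 - 9.3006*b^3 + 7.1269*b^2 - 6.0101*b + 1.2336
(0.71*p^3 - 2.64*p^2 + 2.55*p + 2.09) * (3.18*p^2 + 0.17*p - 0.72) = 2.2578*p^5 - 8.2745*p^4 + 7.149*p^3 + 8.9805*p^2 - 1.4807*p - 1.5048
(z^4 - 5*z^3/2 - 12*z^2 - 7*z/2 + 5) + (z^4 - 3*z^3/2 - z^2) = 2*z^4 - 4*z^3 - 13*z^2 - 7*z/2 + 5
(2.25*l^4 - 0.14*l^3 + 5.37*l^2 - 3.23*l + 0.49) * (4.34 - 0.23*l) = -0.5175*l^5 + 9.7972*l^4 - 1.8427*l^3 + 24.0487*l^2 - 14.1309*l + 2.1266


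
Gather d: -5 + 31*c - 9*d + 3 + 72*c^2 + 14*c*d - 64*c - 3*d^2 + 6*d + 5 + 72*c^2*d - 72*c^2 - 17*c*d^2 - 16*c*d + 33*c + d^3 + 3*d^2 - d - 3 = -17*c*d^2 + d^3 + d*(72*c^2 - 2*c - 4)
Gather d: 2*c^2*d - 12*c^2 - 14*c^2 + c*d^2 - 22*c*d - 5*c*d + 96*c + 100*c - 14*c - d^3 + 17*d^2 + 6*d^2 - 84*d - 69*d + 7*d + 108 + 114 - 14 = -26*c^2 + 182*c - d^3 + d^2*(c + 23) + d*(2*c^2 - 27*c - 146) + 208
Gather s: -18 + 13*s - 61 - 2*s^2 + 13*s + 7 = -2*s^2 + 26*s - 72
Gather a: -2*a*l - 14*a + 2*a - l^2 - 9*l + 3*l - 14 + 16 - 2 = a*(-2*l - 12) - l^2 - 6*l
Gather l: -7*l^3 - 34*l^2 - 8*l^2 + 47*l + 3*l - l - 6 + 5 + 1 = -7*l^3 - 42*l^2 + 49*l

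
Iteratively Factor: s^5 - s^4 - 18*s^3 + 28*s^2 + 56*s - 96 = (s + 2)*(s^4 - 3*s^3 - 12*s^2 + 52*s - 48) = (s + 2)*(s + 4)*(s^3 - 7*s^2 + 16*s - 12) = (s - 2)*(s + 2)*(s + 4)*(s^2 - 5*s + 6) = (s - 2)^2*(s + 2)*(s + 4)*(s - 3)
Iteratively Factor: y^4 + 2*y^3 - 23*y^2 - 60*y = (y + 4)*(y^3 - 2*y^2 - 15*y) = (y + 3)*(y + 4)*(y^2 - 5*y) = (y - 5)*(y + 3)*(y + 4)*(y)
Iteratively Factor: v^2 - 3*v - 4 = (v - 4)*(v + 1)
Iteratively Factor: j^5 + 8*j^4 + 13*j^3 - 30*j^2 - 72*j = (j - 2)*(j^4 + 10*j^3 + 33*j^2 + 36*j) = (j - 2)*(j + 3)*(j^3 + 7*j^2 + 12*j) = (j - 2)*(j + 3)*(j + 4)*(j^2 + 3*j) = j*(j - 2)*(j + 3)*(j + 4)*(j + 3)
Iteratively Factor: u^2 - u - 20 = (u - 5)*(u + 4)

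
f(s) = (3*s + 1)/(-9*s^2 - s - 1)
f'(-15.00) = 0.00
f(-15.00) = 0.02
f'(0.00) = -2.00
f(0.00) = -1.00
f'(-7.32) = 0.01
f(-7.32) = 0.04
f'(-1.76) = 0.07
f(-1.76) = 0.16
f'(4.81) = 0.02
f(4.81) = -0.07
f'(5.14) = 0.01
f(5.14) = -0.07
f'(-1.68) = 0.07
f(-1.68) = 0.16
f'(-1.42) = 0.09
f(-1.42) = 0.18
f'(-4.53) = 0.01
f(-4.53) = 0.07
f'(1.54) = 0.16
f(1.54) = -0.24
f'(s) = (3*s + 1)*(18*s + 1)/(-9*s^2 - s - 1)^2 + 3/(-9*s^2 - s - 1)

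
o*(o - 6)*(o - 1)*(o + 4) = o^4 - 3*o^3 - 22*o^2 + 24*o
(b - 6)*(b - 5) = b^2 - 11*b + 30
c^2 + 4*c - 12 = (c - 2)*(c + 6)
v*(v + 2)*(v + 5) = v^3 + 7*v^2 + 10*v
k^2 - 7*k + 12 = (k - 4)*(k - 3)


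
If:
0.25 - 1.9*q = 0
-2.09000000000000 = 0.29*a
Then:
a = -7.21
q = 0.13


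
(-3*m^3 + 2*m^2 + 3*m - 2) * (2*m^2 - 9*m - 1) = -6*m^5 + 31*m^4 - 9*m^3 - 33*m^2 + 15*m + 2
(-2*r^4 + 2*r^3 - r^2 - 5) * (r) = -2*r^5 + 2*r^4 - r^3 - 5*r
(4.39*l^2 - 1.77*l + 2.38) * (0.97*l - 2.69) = 4.2583*l^3 - 13.526*l^2 + 7.0699*l - 6.4022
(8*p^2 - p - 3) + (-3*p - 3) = 8*p^2 - 4*p - 6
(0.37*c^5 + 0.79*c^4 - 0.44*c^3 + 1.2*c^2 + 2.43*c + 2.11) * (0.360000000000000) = 0.1332*c^5 + 0.2844*c^4 - 0.1584*c^3 + 0.432*c^2 + 0.8748*c + 0.7596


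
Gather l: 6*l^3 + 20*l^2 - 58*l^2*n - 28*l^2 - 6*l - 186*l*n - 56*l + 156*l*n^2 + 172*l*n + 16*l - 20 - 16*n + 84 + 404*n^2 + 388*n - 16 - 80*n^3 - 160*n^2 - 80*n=6*l^3 + l^2*(-58*n - 8) + l*(156*n^2 - 14*n - 46) - 80*n^3 + 244*n^2 + 292*n + 48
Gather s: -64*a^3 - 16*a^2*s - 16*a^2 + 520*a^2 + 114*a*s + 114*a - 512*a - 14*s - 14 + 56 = -64*a^3 + 504*a^2 - 398*a + s*(-16*a^2 + 114*a - 14) + 42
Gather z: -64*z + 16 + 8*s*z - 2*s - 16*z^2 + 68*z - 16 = -2*s - 16*z^2 + z*(8*s + 4)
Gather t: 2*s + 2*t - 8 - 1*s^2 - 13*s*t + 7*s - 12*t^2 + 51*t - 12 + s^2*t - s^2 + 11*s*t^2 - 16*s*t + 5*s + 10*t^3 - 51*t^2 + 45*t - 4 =-2*s^2 + 14*s + 10*t^3 + t^2*(11*s - 63) + t*(s^2 - 29*s + 98) - 24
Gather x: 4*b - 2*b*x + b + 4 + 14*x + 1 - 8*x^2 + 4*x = 5*b - 8*x^2 + x*(18 - 2*b) + 5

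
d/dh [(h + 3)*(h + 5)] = 2*h + 8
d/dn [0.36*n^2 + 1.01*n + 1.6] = 0.72*n + 1.01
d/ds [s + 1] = 1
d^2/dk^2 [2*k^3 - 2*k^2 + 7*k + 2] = 12*k - 4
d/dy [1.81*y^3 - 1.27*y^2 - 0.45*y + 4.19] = 5.43*y^2 - 2.54*y - 0.45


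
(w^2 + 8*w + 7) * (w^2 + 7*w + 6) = w^4 + 15*w^3 + 69*w^2 + 97*w + 42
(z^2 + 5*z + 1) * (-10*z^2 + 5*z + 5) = -10*z^4 - 45*z^3 + 20*z^2 + 30*z + 5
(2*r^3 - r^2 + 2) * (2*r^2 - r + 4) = 4*r^5 - 4*r^4 + 9*r^3 - 2*r + 8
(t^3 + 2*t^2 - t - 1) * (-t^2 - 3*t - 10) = -t^5 - 5*t^4 - 15*t^3 - 16*t^2 + 13*t + 10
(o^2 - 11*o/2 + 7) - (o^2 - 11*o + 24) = 11*o/2 - 17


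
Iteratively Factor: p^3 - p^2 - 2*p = (p - 2)*(p^2 + p) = p*(p - 2)*(p + 1)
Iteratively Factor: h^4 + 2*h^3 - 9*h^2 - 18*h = (h + 3)*(h^3 - h^2 - 6*h) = (h - 3)*(h + 3)*(h^2 + 2*h) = (h - 3)*(h + 2)*(h + 3)*(h)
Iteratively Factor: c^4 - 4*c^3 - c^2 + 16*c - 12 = (c + 2)*(c^3 - 6*c^2 + 11*c - 6) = (c - 2)*(c + 2)*(c^2 - 4*c + 3) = (c - 3)*(c - 2)*(c + 2)*(c - 1)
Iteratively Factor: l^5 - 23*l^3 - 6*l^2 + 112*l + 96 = (l + 4)*(l^4 - 4*l^3 - 7*l^2 + 22*l + 24) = (l + 2)*(l + 4)*(l^3 - 6*l^2 + 5*l + 12) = (l + 1)*(l + 2)*(l + 4)*(l^2 - 7*l + 12) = (l - 4)*(l + 1)*(l + 2)*(l + 4)*(l - 3)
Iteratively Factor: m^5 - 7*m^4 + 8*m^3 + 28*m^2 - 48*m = (m - 4)*(m^4 - 3*m^3 - 4*m^2 + 12*m) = m*(m - 4)*(m^3 - 3*m^2 - 4*m + 12) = m*(m - 4)*(m - 2)*(m^2 - m - 6) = m*(m - 4)*(m - 2)*(m + 2)*(m - 3)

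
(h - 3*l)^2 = h^2 - 6*h*l + 9*l^2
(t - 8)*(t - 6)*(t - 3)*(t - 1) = t^4 - 18*t^3 + 107*t^2 - 234*t + 144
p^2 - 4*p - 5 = (p - 5)*(p + 1)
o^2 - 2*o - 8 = (o - 4)*(o + 2)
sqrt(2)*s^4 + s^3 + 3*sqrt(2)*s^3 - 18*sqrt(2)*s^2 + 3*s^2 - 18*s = s*(s - 3)*(s + 6)*(sqrt(2)*s + 1)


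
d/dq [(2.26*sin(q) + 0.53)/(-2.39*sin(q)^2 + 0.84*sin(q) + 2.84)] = (5.4014*sin(q)^2 + 2.5334*sin(q) + 5.9732)*cos(q)/(5.7121*sin(q)^4 - 4.0152*sin(q)^3 - 12.8696*sin(q)^2 + 4.7712*sin(q) + 8.0656)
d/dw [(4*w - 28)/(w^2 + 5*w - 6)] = 4*(-w^2 + 14*w + 29)/(w^4 + 10*w^3 + 13*w^2 - 60*w + 36)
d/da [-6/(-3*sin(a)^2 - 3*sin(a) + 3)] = -2*(2*sin(a) + 1)*cos(a)/(sin(a) - cos(a)^2)^2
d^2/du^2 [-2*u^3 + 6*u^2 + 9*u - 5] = 12 - 12*u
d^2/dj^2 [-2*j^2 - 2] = -4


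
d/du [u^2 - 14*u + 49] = 2*u - 14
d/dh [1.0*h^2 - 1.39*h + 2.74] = 2.0*h - 1.39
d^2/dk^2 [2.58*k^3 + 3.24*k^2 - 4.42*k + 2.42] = 15.48*k + 6.48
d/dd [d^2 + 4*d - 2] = 2*d + 4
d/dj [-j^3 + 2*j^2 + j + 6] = -3*j^2 + 4*j + 1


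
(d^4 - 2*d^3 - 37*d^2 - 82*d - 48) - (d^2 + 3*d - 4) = d^4 - 2*d^3 - 38*d^2 - 85*d - 44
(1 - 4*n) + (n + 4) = 5 - 3*n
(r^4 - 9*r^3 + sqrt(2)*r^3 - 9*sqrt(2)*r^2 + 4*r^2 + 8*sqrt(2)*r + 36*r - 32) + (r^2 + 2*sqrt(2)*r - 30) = r^4 - 9*r^3 + sqrt(2)*r^3 - 9*sqrt(2)*r^2 + 5*r^2 + 10*sqrt(2)*r + 36*r - 62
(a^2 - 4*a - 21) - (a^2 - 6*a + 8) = 2*a - 29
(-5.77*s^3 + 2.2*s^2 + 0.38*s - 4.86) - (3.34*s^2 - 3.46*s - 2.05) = -5.77*s^3 - 1.14*s^2 + 3.84*s - 2.81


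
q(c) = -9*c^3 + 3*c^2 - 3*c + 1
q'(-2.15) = -140.71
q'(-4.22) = -509.15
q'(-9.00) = -2244.00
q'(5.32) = -735.24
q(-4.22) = 743.45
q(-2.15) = 110.76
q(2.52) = -131.54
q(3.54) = -371.28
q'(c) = -27*c^2 + 6*c - 3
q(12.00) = -15155.00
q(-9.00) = 6832.00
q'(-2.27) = -155.75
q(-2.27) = 128.54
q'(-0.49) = -12.42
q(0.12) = 0.67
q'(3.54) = -320.11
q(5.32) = -1285.17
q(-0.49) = 4.25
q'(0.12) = -2.67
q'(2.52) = -159.34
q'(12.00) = -3819.00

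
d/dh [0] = 0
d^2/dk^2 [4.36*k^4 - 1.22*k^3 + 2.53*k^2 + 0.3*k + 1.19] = 52.32*k^2 - 7.32*k + 5.06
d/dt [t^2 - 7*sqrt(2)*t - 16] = 2*t - 7*sqrt(2)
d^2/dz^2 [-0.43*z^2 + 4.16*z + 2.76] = -0.860000000000000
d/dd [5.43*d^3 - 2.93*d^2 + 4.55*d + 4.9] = 16.29*d^2 - 5.86*d + 4.55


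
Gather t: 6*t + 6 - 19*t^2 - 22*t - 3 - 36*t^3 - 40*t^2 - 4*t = -36*t^3 - 59*t^2 - 20*t + 3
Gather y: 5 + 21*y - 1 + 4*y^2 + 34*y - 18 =4*y^2 + 55*y - 14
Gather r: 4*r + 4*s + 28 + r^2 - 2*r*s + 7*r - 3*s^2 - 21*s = r^2 + r*(11 - 2*s) - 3*s^2 - 17*s + 28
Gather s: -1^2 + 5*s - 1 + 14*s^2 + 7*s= 14*s^2 + 12*s - 2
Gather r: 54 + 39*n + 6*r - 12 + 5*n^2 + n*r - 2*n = 5*n^2 + 37*n + r*(n + 6) + 42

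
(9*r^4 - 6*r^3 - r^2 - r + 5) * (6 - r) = -9*r^5 + 60*r^4 - 35*r^3 - 5*r^2 - 11*r + 30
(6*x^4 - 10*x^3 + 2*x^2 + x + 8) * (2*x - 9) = 12*x^5 - 74*x^4 + 94*x^3 - 16*x^2 + 7*x - 72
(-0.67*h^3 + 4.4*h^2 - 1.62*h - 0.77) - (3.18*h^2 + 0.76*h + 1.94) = -0.67*h^3 + 1.22*h^2 - 2.38*h - 2.71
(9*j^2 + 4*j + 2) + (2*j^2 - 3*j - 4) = 11*j^2 + j - 2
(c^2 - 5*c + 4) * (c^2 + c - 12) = c^4 - 4*c^3 - 13*c^2 + 64*c - 48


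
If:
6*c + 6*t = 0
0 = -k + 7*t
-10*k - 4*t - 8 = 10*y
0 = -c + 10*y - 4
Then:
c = 12/73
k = -84/73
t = -12/73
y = 152/365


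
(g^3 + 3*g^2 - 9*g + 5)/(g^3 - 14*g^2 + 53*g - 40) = (g^2 + 4*g - 5)/(g^2 - 13*g + 40)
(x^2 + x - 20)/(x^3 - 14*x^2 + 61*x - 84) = (x + 5)/(x^2 - 10*x + 21)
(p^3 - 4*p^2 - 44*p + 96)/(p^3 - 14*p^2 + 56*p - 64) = (p + 6)/(p - 4)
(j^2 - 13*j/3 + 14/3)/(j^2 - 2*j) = (j - 7/3)/j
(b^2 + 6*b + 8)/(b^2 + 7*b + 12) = (b + 2)/(b + 3)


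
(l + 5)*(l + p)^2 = l^3 + 2*l^2*p + 5*l^2 + l*p^2 + 10*l*p + 5*p^2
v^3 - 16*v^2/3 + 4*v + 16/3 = (v - 4)*(v - 2)*(v + 2/3)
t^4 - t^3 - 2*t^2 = t^2*(t - 2)*(t + 1)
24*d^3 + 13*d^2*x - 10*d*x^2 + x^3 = (-8*d + x)*(-3*d + x)*(d + x)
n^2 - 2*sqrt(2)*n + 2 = (n - sqrt(2))^2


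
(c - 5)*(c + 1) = c^2 - 4*c - 5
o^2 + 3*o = o*(o + 3)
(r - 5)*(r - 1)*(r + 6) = r^3 - 31*r + 30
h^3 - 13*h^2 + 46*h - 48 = (h - 8)*(h - 3)*(h - 2)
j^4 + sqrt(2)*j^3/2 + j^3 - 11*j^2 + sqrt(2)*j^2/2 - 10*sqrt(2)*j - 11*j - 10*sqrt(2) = (j + 1)*(j - 5*sqrt(2)/2)*(j + sqrt(2))*(j + 2*sqrt(2))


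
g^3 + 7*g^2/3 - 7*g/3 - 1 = (g - 1)*(g + 1/3)*(g + 3)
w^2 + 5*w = w*(w + 5)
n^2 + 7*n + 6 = (n + 1)*(n + 6)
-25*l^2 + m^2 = (-5*l + m)*(5*l + m)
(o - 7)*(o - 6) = o^2 - 13*o + 42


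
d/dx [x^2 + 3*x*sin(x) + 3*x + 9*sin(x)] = 3*x*cos(x) + 2*x + 3*sin(x) + 9*cos(x) + 3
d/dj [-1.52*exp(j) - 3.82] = -1.52*exp(j)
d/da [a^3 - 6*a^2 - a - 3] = 3*a^2 - 12*a - 1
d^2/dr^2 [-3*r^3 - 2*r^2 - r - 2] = -18*r - 4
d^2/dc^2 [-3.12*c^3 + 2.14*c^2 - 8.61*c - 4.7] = 4.28 - 18.72*c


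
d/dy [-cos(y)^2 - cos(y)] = sin(y) + sin(2*y)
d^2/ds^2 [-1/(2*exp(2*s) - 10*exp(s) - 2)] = ((2*exp(s) - 5)^2*exp(s) + (4*exp(s) - 5)*(-exp(2*s) + 5*exp(s) + 1)/2)*exp(s)/(-exp(2*s) + 5*exp(s) + 1)^3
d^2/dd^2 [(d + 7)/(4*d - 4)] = 4/(d - 1)^3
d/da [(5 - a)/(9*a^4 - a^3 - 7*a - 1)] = (-9*a^4 + a^3 + 7*a - (a - 5)*(-36*a^3 + 3*a^2 + 7) + 1)/(-9*a^4 + a^3 + 7*a + 1)^2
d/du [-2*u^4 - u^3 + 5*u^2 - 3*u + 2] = -8*u^3 - 3*u^2 + 10*u - 3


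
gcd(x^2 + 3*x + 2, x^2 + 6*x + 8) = x + 2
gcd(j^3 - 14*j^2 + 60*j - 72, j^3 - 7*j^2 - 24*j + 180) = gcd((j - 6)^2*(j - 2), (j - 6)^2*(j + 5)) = j^2 - 12*j + 36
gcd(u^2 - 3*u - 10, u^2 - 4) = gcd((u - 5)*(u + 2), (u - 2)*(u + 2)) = u + 2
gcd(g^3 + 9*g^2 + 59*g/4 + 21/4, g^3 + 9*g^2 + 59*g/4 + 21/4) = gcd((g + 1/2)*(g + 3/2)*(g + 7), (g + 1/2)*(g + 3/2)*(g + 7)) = g^3 + 9*g^2 + 59*g/4 + 21/4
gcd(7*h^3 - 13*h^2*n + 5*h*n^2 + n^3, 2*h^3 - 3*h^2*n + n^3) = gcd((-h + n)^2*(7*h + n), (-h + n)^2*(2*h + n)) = h^2 - 2*h*n + n^2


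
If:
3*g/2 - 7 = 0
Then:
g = 14/3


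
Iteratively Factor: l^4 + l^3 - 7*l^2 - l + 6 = (l + 1)*(l^3 - 7*l + 6) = (l + 1)*(l + 3)*(l^2 - 3*l + 2) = (l - 2)*(l + 1)*(l + 3)*(l - 1)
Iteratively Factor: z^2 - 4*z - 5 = (z + 1)*(z - 5)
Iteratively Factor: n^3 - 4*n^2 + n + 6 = (n + 1)*(n^2 - 5*n + 6) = (n - 3)*(n + 1)*(n - 2)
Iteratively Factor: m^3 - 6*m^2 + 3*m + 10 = (m - 5)*(m^2 - m - 2) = (m - 5)*(m + 1)*(m - 2)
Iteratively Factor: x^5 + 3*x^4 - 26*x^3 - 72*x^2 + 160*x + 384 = (x + 2)*(x^4 + x^3 - 28*x^2 - 16*x + 192) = (x + 2)*(x + 4)*(x^3 - 3*x^2 - 16*x + 48) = (x - 3)*(x + 2)*(x + 4)*(x^2 - 16) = (x - 3)*(x + 2)*(x + 4)^2*(x - 4)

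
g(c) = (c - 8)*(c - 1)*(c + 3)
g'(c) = (c - 8)*(c - 1) + (c - 8)*(c + 3) + (c - 1)*(c + 3) = 3*c^2 - 12*c - 19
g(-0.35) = 29.87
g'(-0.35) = -14.43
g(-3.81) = -46.01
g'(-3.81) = 70.27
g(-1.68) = 34.24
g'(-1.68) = 9.63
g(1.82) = -24.43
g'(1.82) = -30.90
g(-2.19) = 26.33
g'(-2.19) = 21.67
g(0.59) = 10.91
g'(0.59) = -25.04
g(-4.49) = -102.17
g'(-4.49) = 95.36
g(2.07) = -32.17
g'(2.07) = -30.99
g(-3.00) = 0.00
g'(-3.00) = 44.00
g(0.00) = 24.00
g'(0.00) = -19.00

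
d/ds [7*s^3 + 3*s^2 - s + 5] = 21*s^2 + 6*s - 1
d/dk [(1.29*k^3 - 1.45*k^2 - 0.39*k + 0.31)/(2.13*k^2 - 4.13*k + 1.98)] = (2.7477*k^4 - 10.6554*k^3 + 14.4818*k^2 - 7.0626*k + 0.5081)/(4.5369*k^4 - 17.5938*k^3 + 25.4917*k^2 - 16.3548*k + 3.9204)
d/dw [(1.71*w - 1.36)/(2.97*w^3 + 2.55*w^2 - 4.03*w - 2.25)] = (-10.1574*w^3 + 7.7571*w^2 + 6.936*w - 9.3283)/(8.8209*w^6 + 15.147*w^5 - 17.4357*w^4 - 33.918*w^3 + 4.7659*w^2 + 18.135*w + 5.0625)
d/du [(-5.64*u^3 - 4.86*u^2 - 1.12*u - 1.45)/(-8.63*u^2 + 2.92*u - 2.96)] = (48.6732*u^4 - 32.9376*u^3 + 26.2264*u^2 + 3.7442*u + 7.5492)/(74.4769*u^4 - 50.3992*u^3 + 59.616*u^2 - 17.2864*u + 8.7616)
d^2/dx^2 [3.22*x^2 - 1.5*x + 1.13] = 6.44000000000000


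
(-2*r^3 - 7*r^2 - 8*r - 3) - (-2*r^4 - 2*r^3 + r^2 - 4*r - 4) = 2*r^4 - 8*r^2 - 4*r + 1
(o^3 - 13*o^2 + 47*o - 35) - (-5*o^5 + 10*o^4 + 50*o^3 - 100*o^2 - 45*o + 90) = 5*o^5 - 10*o^4 - 49*o^3 + 87*o^2 + 92*o - 125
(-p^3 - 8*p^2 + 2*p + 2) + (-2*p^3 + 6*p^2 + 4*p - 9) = -3*p^3 - 2*p^2 + 6*p - 7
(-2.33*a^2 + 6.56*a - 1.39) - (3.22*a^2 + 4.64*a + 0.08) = -5.55*a^2 + 1.92*a - 1.47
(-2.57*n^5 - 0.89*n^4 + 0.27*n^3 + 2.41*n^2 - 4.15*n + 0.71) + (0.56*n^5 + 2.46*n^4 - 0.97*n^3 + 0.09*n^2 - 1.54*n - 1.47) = -2.01*n^5 + 1.57*n^4 - 0.7*n^3 + 2.5*n^2 - 5.69*n - 0.76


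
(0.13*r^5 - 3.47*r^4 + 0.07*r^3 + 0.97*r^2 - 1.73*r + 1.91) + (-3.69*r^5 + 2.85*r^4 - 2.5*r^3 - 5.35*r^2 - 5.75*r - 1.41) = -3.56*r^5 - 0.62*r^4 - 2.43*r^3 - 4.38*r^2 - 7.48*r + 0.5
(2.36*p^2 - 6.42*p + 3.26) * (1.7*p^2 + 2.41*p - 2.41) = 4.012*p^4 - 5.2264*p^3 - 15.6178*p^2 + 23.3288*p - 7.8566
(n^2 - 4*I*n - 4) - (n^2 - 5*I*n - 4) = I*n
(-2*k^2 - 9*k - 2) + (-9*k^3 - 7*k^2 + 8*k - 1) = -9*k^3 - 9*k^2 - k - 3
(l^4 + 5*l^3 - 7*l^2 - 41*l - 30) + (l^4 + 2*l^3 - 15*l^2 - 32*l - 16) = 2*l^4 + 7*l^3 - 22*l^2 - 73*l - 46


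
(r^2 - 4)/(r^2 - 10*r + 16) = (r + 2)/(r - 8)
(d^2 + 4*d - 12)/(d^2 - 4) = (d + 6)/(d + 2)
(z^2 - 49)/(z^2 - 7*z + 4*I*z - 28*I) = (z + 7)/(z + 4*I)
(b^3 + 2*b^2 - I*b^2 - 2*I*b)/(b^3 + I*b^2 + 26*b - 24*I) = b*(b + 2)/(b^2 + 2*I*b + 24)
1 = 1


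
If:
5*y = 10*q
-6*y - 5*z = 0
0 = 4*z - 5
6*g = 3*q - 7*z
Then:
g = -55/32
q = -25/48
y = -25/24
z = 5/4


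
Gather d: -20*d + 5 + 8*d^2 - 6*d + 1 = 8*d^2 - 26*d + 6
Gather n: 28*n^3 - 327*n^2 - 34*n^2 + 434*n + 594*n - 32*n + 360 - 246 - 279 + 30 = 28*n^3 - 361*n^2 + 996*n - 135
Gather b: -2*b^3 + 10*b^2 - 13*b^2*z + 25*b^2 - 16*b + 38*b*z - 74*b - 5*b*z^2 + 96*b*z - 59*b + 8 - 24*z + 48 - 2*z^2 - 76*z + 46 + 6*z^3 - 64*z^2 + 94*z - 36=-2*b^3 + b^2*(35 - 13*z) + b*(-5*z^2 + 134*z - 149) + 6*z^3 - 66*z^2 - 6*z + 66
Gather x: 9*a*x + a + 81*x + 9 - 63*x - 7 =a + x*(9*a + 18) + 2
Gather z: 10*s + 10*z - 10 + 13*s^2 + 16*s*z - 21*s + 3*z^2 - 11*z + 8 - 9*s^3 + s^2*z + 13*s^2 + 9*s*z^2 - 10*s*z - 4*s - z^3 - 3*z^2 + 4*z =-9*s^3 + 26*s^2 + 9*s*z^2 - 15*s - z^3 + z*(s^2 + 6*s + 3) - 2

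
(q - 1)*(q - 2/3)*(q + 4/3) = q^3 - q^2/3 - 14*q/9 + 8/9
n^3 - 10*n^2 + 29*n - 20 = (n - 5)*(n - 4)*(n - 1)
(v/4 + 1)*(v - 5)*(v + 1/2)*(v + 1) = v^4/4 + v^3/8 - 21*v^2/4 - 61*v/8 - 5/2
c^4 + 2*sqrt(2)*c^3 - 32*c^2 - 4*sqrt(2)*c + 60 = (c - 3*sqrt(2))*(c - sqrt(2))*(c + sqrt(2))*(c + 5*sqrt(2))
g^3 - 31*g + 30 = (g - 5)*(g - 1)*(g + 6)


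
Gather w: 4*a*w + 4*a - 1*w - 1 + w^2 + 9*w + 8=4*a + w^2 + w*(4*a + 8) + 7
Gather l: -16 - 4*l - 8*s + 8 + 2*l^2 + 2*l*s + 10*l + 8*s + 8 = 2*l^2 + l*(2*s + 6)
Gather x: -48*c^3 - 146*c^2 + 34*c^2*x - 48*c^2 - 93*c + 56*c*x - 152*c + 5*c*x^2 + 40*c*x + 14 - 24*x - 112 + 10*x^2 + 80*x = -48*c^3 - 194*c^2 - 245*c + x^2*(5*c + 10) + x*(34*c^2 + 96*c + 56) - 98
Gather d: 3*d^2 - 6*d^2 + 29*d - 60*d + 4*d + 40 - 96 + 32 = -3*d^2 - 27*d - 24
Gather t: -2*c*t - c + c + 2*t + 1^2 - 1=t*(2 - 2*c)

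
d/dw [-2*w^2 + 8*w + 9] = 8 - 4*w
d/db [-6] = 0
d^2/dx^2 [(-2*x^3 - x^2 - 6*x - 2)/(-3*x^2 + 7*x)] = 2*(173*x^3 + 54*x^2 - 126*x + 98)/(x^3*(27*x^3 - 189*x^2 + 441*x - 343))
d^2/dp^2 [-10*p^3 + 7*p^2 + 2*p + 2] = 14 - 60*p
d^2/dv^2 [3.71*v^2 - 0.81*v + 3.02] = 7.42000000000000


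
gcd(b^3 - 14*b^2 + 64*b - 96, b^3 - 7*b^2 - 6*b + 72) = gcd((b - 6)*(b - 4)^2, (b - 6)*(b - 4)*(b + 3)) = b^2 - 10*b + 24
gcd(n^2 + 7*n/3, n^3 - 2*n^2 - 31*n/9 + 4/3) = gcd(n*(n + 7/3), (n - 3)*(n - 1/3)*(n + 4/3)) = 1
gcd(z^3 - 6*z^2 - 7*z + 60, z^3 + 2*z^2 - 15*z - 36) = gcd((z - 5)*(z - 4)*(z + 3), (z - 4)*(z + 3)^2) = z^2 - z - 12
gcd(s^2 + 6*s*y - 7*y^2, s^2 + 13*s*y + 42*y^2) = s + 7*y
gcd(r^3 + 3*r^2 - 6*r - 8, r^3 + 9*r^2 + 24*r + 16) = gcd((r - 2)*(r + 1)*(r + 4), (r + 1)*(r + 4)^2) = r^2 + 5*r + 4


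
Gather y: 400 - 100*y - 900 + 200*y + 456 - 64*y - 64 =36*y - 108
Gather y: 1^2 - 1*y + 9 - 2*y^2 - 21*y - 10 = -2*y^2 - 22*y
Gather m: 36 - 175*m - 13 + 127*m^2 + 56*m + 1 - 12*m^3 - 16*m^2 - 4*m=-12*m^3 + 111*m^2 - 123*m + 24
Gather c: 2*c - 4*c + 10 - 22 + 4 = -2*c - 8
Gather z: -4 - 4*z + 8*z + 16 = 4*z + 12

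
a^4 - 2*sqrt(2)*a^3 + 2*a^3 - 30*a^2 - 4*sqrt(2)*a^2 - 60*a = a*(a + 2)*(a - 5*sqrt(2))*(a + 3*sqrt(2))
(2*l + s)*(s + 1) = 2*l*s + 2*l + s^2 + s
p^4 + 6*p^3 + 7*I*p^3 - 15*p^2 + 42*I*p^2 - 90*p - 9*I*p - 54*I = (p + 6)*(p + I)*(p + 3*I)^2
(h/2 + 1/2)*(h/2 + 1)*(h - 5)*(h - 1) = h^4/4 - 3*h^3/4 - 11*h^2/4 + 3*h/4 + 5/2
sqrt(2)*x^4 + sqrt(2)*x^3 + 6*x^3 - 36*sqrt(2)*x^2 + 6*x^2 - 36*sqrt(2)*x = x*(x - 3*sqrt(2))*(x + 6*sqrt(2))*(sqrt(2)*x + sqrt(2))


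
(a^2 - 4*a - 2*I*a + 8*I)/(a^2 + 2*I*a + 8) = (a - 4)/(a + 4*I)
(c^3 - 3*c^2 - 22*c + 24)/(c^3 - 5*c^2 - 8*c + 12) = (c + 4)/(c + 2)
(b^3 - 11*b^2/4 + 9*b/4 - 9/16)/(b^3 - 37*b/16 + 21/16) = (4*b^2 - 8*b + 3)/(4*b^2 + 3*b - 7)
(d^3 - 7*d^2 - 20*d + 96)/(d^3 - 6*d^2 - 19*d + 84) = (d - 8)/(d - 7)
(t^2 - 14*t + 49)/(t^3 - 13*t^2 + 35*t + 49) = 1/(t + 1)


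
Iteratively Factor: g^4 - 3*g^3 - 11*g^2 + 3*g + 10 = (g + 2)*(g^3 - 5*g^2 - g + 5) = (g - 1)*(g + 2)*(g^2 - 4*g - 5) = (g - 1)*(g + 1)*(g + 2)*(g - 5)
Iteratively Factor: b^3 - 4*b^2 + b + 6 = (b - 2)*(b^2 - 2*b - 3) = (b - 2)*(b + 1)*(b - 3)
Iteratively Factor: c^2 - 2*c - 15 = (c + 3)*(c - 5)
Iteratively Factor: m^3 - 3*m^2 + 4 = (m + 1)*(m^2 - 4*m + 4) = (m - 2)*(m + 1)*(m - 2)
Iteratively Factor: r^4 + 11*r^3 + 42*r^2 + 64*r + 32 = (r + 4)*(r^3 + 7*r^2 + 14*r + 8) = (r + 1)*(r + 4)*(r^2 + 6*r + 8) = (r + 1)*(r + 2)*(r + 4)*(r + 4)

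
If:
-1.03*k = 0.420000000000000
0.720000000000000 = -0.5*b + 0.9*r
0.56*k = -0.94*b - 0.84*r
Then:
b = -0.32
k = -0.41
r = 0.62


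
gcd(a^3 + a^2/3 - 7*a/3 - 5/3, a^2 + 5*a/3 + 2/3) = a + 1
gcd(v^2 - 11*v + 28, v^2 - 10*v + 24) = v - 4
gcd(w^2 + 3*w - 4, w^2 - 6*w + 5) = w - 1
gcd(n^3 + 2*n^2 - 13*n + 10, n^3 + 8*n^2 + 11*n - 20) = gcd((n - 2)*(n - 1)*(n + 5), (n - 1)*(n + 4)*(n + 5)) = n^2 + 4*n - 5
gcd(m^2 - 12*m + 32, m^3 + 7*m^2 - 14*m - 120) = m - 4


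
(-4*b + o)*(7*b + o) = -28*b^2 + 3*b*o + o^2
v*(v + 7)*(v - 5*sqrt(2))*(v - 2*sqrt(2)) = v^4 - 7*sqrt(2)*v^3 + 7*v^3 - 49*sqrt(2)*v^2 + 20*v^2 + 140*v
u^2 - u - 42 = (u - 7)*(u + 6)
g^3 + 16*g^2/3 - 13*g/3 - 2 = (g - 1)*(g + 1/3)*(g + 6)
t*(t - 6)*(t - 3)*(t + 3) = t^4 - 6*t^3 - 9*t^2 + 54*t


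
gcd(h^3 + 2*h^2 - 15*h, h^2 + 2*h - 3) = 1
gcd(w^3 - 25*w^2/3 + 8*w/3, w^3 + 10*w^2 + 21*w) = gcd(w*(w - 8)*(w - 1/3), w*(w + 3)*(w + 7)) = w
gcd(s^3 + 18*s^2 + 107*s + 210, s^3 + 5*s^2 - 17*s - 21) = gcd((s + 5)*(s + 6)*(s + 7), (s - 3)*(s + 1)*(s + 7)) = s + 7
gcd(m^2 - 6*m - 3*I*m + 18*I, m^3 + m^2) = 1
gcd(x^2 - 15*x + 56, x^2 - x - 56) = x - 8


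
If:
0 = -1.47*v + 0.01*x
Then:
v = 0.00680272108843537*x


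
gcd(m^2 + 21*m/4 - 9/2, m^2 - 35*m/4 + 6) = m - 3/4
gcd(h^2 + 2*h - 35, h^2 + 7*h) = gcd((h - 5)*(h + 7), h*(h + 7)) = h + 7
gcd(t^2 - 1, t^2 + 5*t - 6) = t - 1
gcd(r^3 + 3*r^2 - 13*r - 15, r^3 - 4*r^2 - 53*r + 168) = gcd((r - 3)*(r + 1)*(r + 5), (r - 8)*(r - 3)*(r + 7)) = r - 3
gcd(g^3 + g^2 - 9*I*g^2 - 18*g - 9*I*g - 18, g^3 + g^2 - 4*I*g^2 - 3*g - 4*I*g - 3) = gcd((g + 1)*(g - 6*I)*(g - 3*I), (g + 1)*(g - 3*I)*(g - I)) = g^2 + g*(1 - 3*I) - 3*I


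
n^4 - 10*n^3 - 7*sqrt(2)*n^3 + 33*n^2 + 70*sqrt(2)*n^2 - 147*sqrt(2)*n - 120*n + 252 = (n - 7)*(n - 3)*(n - 6*sqrt(2))*(n - sqrt(2))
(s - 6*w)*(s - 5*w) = s^2 - 11*s*w + 30*w^2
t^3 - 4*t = t*(t - 2)*(t + 2)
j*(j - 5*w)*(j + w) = j^3 - 4*j^2*w - 5*j*w^2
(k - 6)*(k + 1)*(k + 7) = k^3 + 2*k^2 - 41*k - 42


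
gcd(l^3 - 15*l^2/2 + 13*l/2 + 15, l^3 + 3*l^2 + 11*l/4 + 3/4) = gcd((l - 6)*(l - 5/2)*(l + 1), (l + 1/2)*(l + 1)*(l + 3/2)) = l + 1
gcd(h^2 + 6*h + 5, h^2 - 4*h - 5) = h + 1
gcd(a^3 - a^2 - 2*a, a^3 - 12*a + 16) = a - 2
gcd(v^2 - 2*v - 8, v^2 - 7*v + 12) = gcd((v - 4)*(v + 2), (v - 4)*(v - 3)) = v - 4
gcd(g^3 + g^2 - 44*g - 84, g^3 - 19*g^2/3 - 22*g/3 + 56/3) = g^2 - 5*g - 14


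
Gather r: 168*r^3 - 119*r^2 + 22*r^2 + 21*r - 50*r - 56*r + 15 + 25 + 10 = 168*r^3 - 97*r^2 - 85*r + 50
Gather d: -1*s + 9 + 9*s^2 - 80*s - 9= 9*s^2 - 81*s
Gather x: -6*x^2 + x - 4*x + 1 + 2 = -6*x^2 - 3*x + 3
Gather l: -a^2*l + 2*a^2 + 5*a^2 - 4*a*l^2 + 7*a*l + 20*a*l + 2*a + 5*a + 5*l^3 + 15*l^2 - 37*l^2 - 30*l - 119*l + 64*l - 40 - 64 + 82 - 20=7*a^2 + 7*a + 5*l^3 + l^2*(-4*a - 22) + l*(-a^2 + 27*a - 85) - 42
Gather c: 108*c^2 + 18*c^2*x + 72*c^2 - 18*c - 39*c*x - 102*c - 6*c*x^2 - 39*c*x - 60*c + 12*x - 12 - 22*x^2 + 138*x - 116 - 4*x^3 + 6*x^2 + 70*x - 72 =c^2*(18*x + 180) + c*(-6*x^2 - 78*x - 180) - 4*x^3 - 16*x^2 + 220*x - 200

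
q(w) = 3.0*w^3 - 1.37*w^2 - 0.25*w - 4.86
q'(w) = 9.0*w^2 - 2.74*w - 0.25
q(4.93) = 320.08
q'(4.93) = 204.99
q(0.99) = -3.54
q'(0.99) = 5.86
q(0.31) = -4.98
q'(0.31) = -0.23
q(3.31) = 88.10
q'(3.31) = 89.29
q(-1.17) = -11.25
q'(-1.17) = 15.28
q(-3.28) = -124.64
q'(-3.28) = 105.56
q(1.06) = -3.09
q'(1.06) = 6.96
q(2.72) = 44.70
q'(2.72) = 58.88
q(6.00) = 592.32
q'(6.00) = 307.31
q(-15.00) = -10434.36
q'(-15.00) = 2065.85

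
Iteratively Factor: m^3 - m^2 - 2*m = (m)*(m^2 - m - 2) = m*(m - 2)*(m + 1)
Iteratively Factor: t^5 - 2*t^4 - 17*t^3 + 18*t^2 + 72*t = (t + 2)*(t^4 - 4*t^3 - 9*t^2 + 36*t) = t*(t + 2)*(t^3 - 4*t^2 - 9*t + 36) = t*(t + 2)*(t + 3)*(t^2 - 7*t + 12) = t*(t - 4)*(t + 2)*(t + 3)*(t - 3)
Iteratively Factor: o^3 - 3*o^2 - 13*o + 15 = (o - 1)*(o^2 - 2*o - 15) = (o - 1)*(o + 3)*(o - 5)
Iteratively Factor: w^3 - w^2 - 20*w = (w - 5)*(w^2 + 4*w) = (w - 5)*(w + 4)*(w)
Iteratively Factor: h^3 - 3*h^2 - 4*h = (h + 1)*(h^2 - 4*h) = h*(h + 1)*(h - 4)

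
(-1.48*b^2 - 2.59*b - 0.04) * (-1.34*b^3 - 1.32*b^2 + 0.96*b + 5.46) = 1.9832*b^5 + 5.4242*b^4 + 2.0516*b^3 - 10.5144*b^2 - 14.1798*b - 0.2184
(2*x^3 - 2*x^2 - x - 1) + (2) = 2*x^3 - 2*x^2 - x + 1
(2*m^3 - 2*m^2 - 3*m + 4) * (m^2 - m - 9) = 2*m^5 - 4*m^4 - 19*m^3 + 25*m^2 + 23*m - 36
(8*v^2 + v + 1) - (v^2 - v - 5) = 7*v^2 + 2*v + 6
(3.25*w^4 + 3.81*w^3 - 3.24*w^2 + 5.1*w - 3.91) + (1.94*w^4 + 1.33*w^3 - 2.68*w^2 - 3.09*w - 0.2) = 5.19*w^4 + 5.14*w^3 - 5.92*w^2 + 2.01*w - 4.11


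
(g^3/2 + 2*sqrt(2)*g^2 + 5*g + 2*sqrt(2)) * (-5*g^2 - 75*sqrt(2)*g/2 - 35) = -5*g^5/2 - 115*sqrt(2)*g^4/4 - 385*g^3/2 - 535*sqrt(2)*g^2/2 - 325*g - 70*sqrt(2)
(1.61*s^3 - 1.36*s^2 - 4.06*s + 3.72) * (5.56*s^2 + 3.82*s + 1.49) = 8.9516*s^5 - 1.4114*s^4 - 25.3699*s^3 + 3.1476*s^2 + 8.161*s + 5.5428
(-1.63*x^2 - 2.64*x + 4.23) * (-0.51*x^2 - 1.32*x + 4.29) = 0.8313*x^4 + 3.498*x^3 - 5.6652*x^2 - 16.9092*x + 18.1467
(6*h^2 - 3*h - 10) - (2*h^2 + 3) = 4*h^2 - 3*h - 13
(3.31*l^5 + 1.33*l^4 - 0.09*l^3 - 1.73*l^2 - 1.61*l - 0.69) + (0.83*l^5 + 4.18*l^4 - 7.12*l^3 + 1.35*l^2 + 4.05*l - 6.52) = 4.14*l^5 + 5.51*l^4 - 7.21*l^3 - 0.38*l^2 + 2.44*l - 7.21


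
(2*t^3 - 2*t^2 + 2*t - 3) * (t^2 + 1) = 2*t^5 - 2*t^4 + 4*t^3 - 5*t^2 + 2*t - 3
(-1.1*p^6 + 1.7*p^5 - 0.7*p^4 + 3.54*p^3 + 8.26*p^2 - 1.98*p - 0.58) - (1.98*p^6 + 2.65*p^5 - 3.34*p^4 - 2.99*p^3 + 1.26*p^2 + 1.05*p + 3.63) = -3.08*p^6 - 0.95*p^5 + 2.64*p^4 + 6.53*p^3 + 7.0*p^2 - 3.03*p - 4.21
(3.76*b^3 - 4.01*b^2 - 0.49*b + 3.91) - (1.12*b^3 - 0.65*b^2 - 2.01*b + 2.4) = 2.64*b^3 - 3.36*b^2 + 1.52*b + 1.51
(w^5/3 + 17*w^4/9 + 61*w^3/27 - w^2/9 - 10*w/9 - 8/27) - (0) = w^5/3 + 17*w^4/9 + 61*w^3/27 - w^2/9 - 10*w/9 - 8/27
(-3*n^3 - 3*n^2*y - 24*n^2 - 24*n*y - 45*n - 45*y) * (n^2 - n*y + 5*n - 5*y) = -3*n^5 - 39*n^4 + 3*n^3*y^2 - 165*n^3 + 39*n^2*y^2 - 225*n^2 + 165*n*y^2 + 225*y^2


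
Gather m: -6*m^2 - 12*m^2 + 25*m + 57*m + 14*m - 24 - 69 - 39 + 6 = -18*m^2 + 96*m - 126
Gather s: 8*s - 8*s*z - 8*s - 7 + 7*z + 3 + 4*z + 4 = -8*s*z + 11*z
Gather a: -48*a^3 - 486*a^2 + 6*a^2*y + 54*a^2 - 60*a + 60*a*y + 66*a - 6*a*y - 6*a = -48*a^3 + a^2*(6*y - 432) + 54*a*y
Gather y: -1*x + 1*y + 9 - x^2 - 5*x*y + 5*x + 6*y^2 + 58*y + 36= -x^2 + 4*x + 6*y^2 + y*(59 - 5*x) + 45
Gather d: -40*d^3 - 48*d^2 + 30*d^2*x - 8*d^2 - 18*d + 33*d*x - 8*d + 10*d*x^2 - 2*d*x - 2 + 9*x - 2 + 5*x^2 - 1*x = -40*d^3 + d^2*(30*x - 56) + d*(10*x^2 + 31*x - 26) + 5*x^2 + 8*x - 4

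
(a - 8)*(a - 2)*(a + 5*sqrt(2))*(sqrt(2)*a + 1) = sqrt(2)*a^4 - 10*sqrt(2)*a^3 + 11*a^3 - 110*a^2 + 21*sqrt(2)*a^2 - 50*sqrt(2)*a + 176*a + 80*sqrt(2)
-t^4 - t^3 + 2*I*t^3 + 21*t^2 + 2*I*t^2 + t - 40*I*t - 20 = (t - 4)*(t + 5)*(I*t + 1)^2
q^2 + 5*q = q*(q + 5)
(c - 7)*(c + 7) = c^2 - 49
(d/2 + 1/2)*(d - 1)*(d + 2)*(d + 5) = d^4/2 + 7*d^3/2 + 9*d^2/2 - 7*d/2 - 5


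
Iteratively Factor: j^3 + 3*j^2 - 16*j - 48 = (j - 4)*(j^2 + 7*j + 12) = (j - 4)*(j + 3)*(j + 4)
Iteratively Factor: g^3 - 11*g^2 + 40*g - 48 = (g - 4)*(g^2 - 7*g + 12) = (g - 4)^2*(g - 3)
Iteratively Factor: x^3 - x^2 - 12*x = (x)*(x^2 - x - 12) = x*(x + 3)*(x - 4)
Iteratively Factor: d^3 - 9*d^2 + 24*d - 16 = (d - 1)*(d^2 - 8*d + 16) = (d - 4)*(d - 1)*(d - 4)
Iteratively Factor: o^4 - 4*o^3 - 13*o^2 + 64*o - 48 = (o - 1)*(o^3 - 3*o^2 - 16*o + 48) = (o - 3)*(o - 1)*(o^2 - 16) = (o - 4)*(o - 3)*(o - 1)*(o + 4)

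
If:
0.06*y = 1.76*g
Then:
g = 0.0340909090909091*y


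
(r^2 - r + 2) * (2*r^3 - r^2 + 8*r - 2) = 2*r^5 - 3*r^4 + 13*r^3 - 12*r^2 + 18*r - 4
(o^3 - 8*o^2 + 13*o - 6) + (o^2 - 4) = o^3 - 7*o^2 + 13*o - 10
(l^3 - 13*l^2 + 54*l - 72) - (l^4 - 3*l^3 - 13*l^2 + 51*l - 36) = -l^4 + 4*l^3 + 3*l - 36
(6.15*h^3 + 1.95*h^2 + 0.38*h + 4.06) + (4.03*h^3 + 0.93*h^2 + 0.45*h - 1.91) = 10.18*h^3 + 2.88*h^2 + 0.83*h + 2.15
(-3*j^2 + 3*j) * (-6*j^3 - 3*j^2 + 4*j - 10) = 18*j^5 - 9*j^4 - 21*j^3 + 42*j^2 - 30*j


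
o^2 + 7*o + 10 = (o + 2)*(o + 5)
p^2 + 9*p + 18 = (p + 3)*(p + 6)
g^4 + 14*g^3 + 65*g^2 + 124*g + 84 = (g + 2)^2*(g + 3)*(g + 7)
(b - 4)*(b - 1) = b^2 - 5*b + 4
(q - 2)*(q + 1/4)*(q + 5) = q^3 + 13*q^2/4 - 37*q/4 - 5/2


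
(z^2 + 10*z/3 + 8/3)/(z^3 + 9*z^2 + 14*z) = (z + 4/3)/(z*(z + 7))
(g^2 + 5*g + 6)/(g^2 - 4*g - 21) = (g + 2)/(g - 7)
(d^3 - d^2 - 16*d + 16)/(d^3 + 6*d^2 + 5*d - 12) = (d - 4)/(d + 3)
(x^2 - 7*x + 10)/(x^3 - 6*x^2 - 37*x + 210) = (x - 2)/(x^2 - x - 42)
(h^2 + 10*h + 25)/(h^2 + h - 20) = (h + 5)/(h - 4)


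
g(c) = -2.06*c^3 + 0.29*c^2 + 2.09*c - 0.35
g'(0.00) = 2.09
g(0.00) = -0.35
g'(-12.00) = -894.79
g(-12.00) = 3576.01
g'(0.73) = -0.78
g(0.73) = 0.53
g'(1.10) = -4.75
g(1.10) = -0.44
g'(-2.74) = -45.90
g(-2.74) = 38.48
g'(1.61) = -13.00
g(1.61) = -4.83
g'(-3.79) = -88.88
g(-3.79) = 108.04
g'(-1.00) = -4.67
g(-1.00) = -0.09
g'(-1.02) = -4.93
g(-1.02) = 0.01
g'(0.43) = 1.20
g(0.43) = 0.44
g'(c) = -6.18*c^2 + 0.58*c + 2.09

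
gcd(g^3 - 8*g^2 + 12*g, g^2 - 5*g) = g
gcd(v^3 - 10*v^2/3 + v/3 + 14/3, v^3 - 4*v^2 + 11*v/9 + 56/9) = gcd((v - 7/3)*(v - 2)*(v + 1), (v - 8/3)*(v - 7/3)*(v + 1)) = v^2 - 4*v/3 - 7/3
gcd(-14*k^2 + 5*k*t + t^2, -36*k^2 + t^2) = 1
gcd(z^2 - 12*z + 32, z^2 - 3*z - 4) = z - 4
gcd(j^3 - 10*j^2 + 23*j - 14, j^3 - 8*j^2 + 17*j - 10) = j^2 - 3*j + 2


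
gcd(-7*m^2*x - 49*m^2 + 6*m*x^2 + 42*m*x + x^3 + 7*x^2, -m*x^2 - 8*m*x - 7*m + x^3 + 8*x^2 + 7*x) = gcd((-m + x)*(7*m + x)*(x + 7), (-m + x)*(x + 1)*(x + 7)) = -m*x - 7*m + x^2 + 7*x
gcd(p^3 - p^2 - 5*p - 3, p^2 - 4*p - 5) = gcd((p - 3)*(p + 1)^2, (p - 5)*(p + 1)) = p + 1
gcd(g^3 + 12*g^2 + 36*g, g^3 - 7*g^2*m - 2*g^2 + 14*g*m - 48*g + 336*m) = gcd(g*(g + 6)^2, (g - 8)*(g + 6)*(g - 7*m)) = g + 6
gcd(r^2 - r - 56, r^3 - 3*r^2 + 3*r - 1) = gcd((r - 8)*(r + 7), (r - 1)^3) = 1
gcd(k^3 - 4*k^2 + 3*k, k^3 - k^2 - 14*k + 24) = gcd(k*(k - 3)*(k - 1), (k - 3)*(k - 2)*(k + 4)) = k - 3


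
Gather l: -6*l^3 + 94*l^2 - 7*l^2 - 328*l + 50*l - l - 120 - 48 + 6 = -6*l^3 + 87*l^2 - 279*l - 162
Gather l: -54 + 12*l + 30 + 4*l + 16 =16*l - 8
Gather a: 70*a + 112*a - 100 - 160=182*a - 260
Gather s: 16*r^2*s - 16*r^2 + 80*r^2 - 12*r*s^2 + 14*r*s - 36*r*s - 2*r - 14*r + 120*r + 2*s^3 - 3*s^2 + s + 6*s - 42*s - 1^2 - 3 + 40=64*r^2 + 104*r + 2*s^3 + s^2*(-12*r - 3) + s*(16*r^2 - 22*r - 35) + 36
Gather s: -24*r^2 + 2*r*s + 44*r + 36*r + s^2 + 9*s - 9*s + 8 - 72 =-24*r^2 + 2*r*s + 80*r + s^2 - 64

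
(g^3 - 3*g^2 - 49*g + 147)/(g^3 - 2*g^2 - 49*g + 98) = (g - 3)/(g - 2)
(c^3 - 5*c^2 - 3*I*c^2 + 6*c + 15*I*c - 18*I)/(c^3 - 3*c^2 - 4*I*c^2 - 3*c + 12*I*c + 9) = (c - 2)/(c - I)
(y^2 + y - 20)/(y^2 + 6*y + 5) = (y - 4)/(y + 1)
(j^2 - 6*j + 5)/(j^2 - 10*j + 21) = (j^2 - 6*j + 5)/(j^2 - 10*j + 21)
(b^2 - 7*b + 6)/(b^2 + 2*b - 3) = (b - 6)/(b + 3)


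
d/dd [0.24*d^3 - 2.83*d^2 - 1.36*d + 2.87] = 0.72*d^2 - 5.66*d - 1.36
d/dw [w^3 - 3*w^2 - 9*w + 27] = 3*w^2 - 6*w - 9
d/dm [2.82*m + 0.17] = 2.82000000000000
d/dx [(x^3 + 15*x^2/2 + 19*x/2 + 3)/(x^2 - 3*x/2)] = (4*x^4 - 12*x^3 - 83*x^2 - 24*x + 18)/(x^2*(4*x^2 - 12*x + 9))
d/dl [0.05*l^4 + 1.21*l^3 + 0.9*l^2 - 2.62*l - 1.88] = 0.2*l^3 + 3.63*l^2 + 1.8*l - 2.62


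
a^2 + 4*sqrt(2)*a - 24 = (a - 2*sqrt(2))*(a + 6*sqrt(2))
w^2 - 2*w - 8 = (w - 4)*(w + 2)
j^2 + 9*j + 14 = (j + 2)*(j + 7)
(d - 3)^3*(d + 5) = d^4 - 4*d^3 - 18*d^2 + 108*d - 135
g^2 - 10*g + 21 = (g - 7)*(g - 3)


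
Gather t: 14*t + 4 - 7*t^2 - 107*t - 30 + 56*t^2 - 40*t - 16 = 49*t^2 - 133*t - 42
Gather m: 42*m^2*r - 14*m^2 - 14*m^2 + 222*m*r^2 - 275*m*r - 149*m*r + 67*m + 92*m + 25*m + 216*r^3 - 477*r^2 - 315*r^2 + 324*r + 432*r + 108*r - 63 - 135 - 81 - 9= m^2*(42*r - 28) + m*(222*r^2 - 424*r + 184) + 216*r^3 - 792*r^2 + 864*r - 288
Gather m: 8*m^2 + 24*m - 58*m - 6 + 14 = 8*m^2 - 34*m + 8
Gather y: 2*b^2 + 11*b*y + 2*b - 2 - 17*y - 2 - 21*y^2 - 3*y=2*b^2 + 2*b - 21*y^2 + y*(11*b - 20) - 4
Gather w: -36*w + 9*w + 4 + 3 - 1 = 6 - 27*w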